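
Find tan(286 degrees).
tan(286 degrees) = -3.4874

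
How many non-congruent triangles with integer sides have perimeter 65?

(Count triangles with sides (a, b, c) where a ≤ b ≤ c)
With a ≤ b ≤ c and a + b + c = 65, the triangle inequality a + b > c gives c < 65/2, so c ≤ 32.
Iterate a from 1 to ⌊p/3⌋ = 21; for each a, b ranges from a to ⌊(p−a)/2⌋ with c = p − a − b, keeping only c ≥ b.
Triples: (1, 32, 32), (2, 31, 32), (3, 30, 32), …
Count = 96 triangles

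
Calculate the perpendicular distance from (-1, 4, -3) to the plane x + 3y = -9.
d = |1(-1) + 3(4) + 0(-3) - (-9)| / √(1² + 3² + 0²) = 20/√10 = 6.325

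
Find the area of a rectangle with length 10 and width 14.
Area = length * width
Area = 10 * 14
Area = 140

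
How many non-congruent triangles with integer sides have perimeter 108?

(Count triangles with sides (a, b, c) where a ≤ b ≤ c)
With a ≤ b ≤ c and a + b + c = 108, the triangle inequality a + b > c gives c < 108/2, so c ≤ 53.
Iterate a from 1 to ⌊p/3⌋ = 36; for each a, b ranges from a to ⌊(p−a)/2⌋ with c = p − a − b, keeping only c ≥ b.
Triples: (2, 53, 53), (3, 52, 53), (4, 51, 53), …
Count = 243 triangles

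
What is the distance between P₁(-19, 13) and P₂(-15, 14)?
Using the distance formula: d = sqrt((x₂-x₁)² + (y₂-y₁)²)
dx = (-15) - (-19) = 4
dy = 14 - 13 = 1
d = sqrt(4² + 1²) = sqrt(16 + 1) = sqrt(17) = 4.12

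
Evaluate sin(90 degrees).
sin(90 degrees) = 1
Decimal approximation: 1.0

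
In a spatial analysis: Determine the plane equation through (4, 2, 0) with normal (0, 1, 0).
d = n·P = (0)(4) + (1)(2) + (0)(0) = 2
Plane: y = 2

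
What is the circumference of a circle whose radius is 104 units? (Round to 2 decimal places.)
Circumference = 2 * pi * r
Circumference = 2 * pi * 104
Circumference = 653.45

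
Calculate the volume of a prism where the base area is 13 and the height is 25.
Volume = base area * height
Volume = 13 * 25
Volume = 325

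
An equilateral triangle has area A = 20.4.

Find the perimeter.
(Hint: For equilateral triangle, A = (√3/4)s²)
A = (√3/4)s²  →  s² = 4A/√3 = 4·20.4/√3 = 47.1118
s = 6.8638
Perimeter = 3s = 20.59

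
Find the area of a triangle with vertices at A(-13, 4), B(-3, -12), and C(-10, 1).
Using the coordinate formula: Area = (1/2)|x₁(y₂-y₃) + x₂(y₃-y₁) + x₃(y₁-y₂)|
Area = (1/2)|(-13)((-12)-1) + (-3)(1-4) + (-10)(4-(-12))|
Area = (1/2)|(-13)*(-13) + (-3)*(-3) + (-10)*16|
Area = (1/2)|169 + 9 + (-160)|
Area = (1/2)*18 = 9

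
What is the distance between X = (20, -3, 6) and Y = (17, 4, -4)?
d = √[(-3)² + (7)² + (-10)²] = √158 = 12.57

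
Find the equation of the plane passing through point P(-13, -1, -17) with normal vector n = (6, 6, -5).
d = n·P = (6)(-13) + (6)(-1) + (-5)(-17) = 1
Plane: 6x + 6y - 5z = 1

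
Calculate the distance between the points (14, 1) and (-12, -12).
Using the distance formula: d = sqrt((x₂-x₁)² + (y₂-y₁)²)
dx = (-12) - 14 = -26
dy = (-12) - 1 = -13
d = sqrt((-26)² + (-13)²) = sqrt(676 + 169) = sqrt(845) = 29.07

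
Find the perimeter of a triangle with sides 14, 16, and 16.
Perimeter = sum of all sides
Perimeter = 14 + 16 + 16
Perimeter = 46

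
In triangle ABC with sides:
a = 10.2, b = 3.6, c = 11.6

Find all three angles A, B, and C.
By the law of cosines:
cos(A) = (b² + c² - a²)/(2bc) = 0.520594  →  A = 58.63°
cos(B) = (a² + c² - b²)/(2ac) = 0.953516  →  B = 17.54°
cos(C) = (a² + b² - c²)/(2ab) = -0.239107  →  C = 103.8°
Check: A + B + C = 180.0° ✓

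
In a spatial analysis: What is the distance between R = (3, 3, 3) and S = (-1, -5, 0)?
d = √[(-4)² + (-8)² + (-3)²] = √89 = 9.434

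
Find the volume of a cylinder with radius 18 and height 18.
Volume = pi * r² * h
Volume = pi * 18² * 18
Volume = pi * 324 * 18
Volume = pi * 5832
Volume = 18321.77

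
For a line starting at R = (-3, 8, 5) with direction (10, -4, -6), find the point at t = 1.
P(1) = (-3 + 10(1), 8 + (-4)(1), 5 + (-6)(1)) = (7, 4, -1)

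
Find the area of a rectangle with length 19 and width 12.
Area = length * width
Area = 19 * 12
Area = 228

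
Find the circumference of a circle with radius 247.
Circumference = 2 * pi * r
Circumference = 2 * pi * 247
Circumference = 1551.95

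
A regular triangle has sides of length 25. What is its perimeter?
Perimeter = number of sides * side length
Perimeter = 3 * 25
Perimeter = 75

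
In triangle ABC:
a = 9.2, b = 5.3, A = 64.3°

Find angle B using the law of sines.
sin(B)/b = sin(A)/a
sin(B) = b·sin(A)/a = 5.3·sin(64.3°)/9.2 = 0.519099
B = arcsin(0.519099) = 31.27°  (b ≤ a, so B ≤ A and the acute solution is unique)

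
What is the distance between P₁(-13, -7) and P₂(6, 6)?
Using the distance formula: d = sqrt((x₂-x₁)² + (y₂-y₁)²)
dx = 6 - (-13) = 19
dy = 6 - (-7) = 13
d = sqrt(19² + 13²) = sqrt(361 + 169) = sqrt(530) = 23.02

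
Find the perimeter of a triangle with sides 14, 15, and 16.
Perimeter = sum of all sides
Perimeter = 14 + 15 + 16
Perimeter = 45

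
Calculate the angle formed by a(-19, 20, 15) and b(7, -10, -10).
a·b = -483, |a|² = 986, |b|² = 249
cos θ = -483/√245514 ≈ -0.9748
θ ≈ 167.1°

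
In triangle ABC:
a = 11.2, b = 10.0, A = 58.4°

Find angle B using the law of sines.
sin(B)/b = sin(A)/a
sin(B) = b·sin(A)/a = 10.0·sin(58.4°)/11.2 = 0.760470
B = arcsin(0.760470) = 49.51°  (b ≤ a, so B ≤ A and the acute solution is unique)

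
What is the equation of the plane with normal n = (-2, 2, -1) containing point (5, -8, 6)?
d = n·P = (-2)(5) + (2)(-8) + (-1)(6) = -32
Plane: -2x + 2y - z = -32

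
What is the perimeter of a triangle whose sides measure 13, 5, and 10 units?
Perimeter = sum of all sides
Perimeter = 13 + 5 + 10
Perimeter = 28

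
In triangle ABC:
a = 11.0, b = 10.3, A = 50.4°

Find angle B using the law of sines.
sin(B)/b = sin(A)/a
sin(B) = b·sin(A)/a = 10.3·sin(50.4°)/11.0 = 0.721481
B = arcsin(0.721481) = 46.18°  (b ≤ a, so B ≤ A and the acute solution is unique)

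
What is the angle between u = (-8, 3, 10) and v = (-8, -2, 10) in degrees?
u·v = 158, |u|² = 173, |v|² = 168
cos θ = 158/√29064 ≈ 0.9268
θ ≈ 22.06°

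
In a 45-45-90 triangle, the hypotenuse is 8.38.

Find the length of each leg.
In a 45-45-90 triangle, hypotenuse = leg·√2  →  leg = hypotenuse/√2
leg = 8.38/√2 = 5.926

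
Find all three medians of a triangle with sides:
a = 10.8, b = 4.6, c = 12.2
Using m_x = ½√(2y² + 2z² - x²):
m_a = ½√(2·4.6² + 2·12.2² - 10.8²) = ½√223.36 = 7.473
m_b = ½√(2·10.8² + 2·12.2² - 4.6²) = ½√509.8 = 11.29
m_c = ½√(2·10.8² + 2·4.6² - 12.2²) = ½√126.76 = 5.629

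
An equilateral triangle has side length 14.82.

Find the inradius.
For an equilateral triangle, r = s/(2√3) where s is the side.
r = 14.82/(2√3) = 14.82/3.464102 = 4.278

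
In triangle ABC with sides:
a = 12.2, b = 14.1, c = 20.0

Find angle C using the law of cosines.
cos(C) = (a² + b² - c²)/(2ab)
cos(C) = (12.2² + 14.1² - 20.0²)/(2·12.2·14.1) = -52.35/344.04 = -0.152163
C = arccos(-0.152163) = 98.75°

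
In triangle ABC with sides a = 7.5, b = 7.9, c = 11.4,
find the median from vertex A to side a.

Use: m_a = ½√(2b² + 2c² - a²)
m_a = ½√(2·7.9² + 2·11.4² - 7.5²)
m_a = ½√(124.82 + 259.92 - 56.25) = ½√328.49 = 9.062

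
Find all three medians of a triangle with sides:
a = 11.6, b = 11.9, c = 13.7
Using m_x = ½√(2y² + 2z² - x²):
m_a = ½√(2·11.9² + 2·13.7² - 11.6²) = ½√524.04 = 11.45
m_b = ½√(2·11.6² + 2·13.7² - 11.9²) = ½√502.89 = 11.21
m_c = ½√(2·11.6² + 2·11.9² - 13.7²) = ½√364.65 = 9.548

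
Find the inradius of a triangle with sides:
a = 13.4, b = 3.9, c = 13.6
s = (a+b+c)/2 = (13.4+3.9+13.6)/2 = 15.45
Area = √(s(s-a)(s-b)(s-c)) = √(15.45·2.05·11.55·1.85) = 26.0147
r = Area/s = 26.0147/15.45 = 1.684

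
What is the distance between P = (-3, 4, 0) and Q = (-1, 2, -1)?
d = √[(2)² + (-2)² + (-1)²] = √9 = 3.0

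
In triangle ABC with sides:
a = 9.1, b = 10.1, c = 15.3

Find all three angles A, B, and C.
By the law of cosines:
cos(A) = (b² + c² - a²)/(2bc) = 0.819550  →  A = 34.96°
cos(B) = (a² + c² - b²)/(2ac) = 0.771709  →  B = 39.49°
cos(C) = (a² + b² - c²)/(2ab) = -0.268034  →  C = 105.5°
Check: A + B + C = 180.0° ✓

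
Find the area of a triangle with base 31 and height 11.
Area = (1/2) * base * height
Area = (1/2) * 31 * 11
Area = 170.50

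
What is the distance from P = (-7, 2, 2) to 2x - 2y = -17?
d = |2(-7) + (-2)(2) + 0(2) - (-17)| / √(2² + (-2)² + 0²) = 1/√8 = 0.3536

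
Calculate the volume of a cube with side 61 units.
Volume = s³
Volume = 61³
Volume = 226981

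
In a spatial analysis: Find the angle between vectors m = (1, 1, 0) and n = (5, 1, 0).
m·n = 6, |m|² = 2, |n|² = 26
cos θ = 6/√52 ≈ 0.8321
θ ≈ 33.69°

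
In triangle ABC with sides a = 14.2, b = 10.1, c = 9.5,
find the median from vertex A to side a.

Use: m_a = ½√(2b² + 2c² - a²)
m_a = ½√(2·10.1² + 2·9.5² - 14.2²)
m_a = ½√(204.02 + 180.5 - 201.64) = ½√182.88 = 6.762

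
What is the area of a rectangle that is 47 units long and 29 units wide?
Area = length * width
Area = 47 * 29
Area = 1363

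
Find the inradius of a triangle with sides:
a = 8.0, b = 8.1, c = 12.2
s = (a+b+c)/2 = (8.0+8.1+12.2)/2 = 14.15
Area = √(s(s-a)(s-b)(s-c)) = √(14.15·6.15·6.05·1.95) = 32.0413
r = Area/s = 32.0413/14.15 = 2.264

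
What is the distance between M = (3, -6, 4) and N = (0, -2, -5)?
d = √[(-3)² + (4)² + (-9)²] = √106 = 10.3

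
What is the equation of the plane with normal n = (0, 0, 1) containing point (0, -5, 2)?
d = n·P = (0)(0) + (0)(-5) + (1)(2) = 2
Plane: z = 2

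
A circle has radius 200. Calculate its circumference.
Circumference = 2 * pi * r
Circumference = 2 * pi * 200
Circumference = 1256.64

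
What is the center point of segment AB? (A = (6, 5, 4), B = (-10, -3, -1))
Midpoint = ((6-10)/2, (5-3)/2, (4-1)/2) = (-2, 1, 1.5)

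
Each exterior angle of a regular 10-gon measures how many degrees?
Exterior angle of a regular n-gon = 360/n
Exterior angle = 360/10
Exterior angle = 36 degrees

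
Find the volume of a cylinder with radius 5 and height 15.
Volume = pi * r² * h
Volume = pi * 5² * 15
Volume = pi * 25 * 15
Volume = pi * 375
Volume = 1178.10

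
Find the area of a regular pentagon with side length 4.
For a regular 5-gon with side length s = 4:
Apothem a = s / (2*tan(pi/5)) = 4 / (2*tan(pi/5)) ≈ 2.7528
Perimeter P = 5 * 4 = 20
Area = (1/2) * P * a = (1/2) * 20 * 2.7528 = 27.53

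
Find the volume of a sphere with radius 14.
Volume = (4/3) * pi * r³
Volume = (4/3) * pi * 14³
Volume = (4/3) * pi * 2744
Volume = 11494.04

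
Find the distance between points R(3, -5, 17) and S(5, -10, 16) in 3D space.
d = √[(2)² + (-5)² + (-1)²] = √30 = 5.477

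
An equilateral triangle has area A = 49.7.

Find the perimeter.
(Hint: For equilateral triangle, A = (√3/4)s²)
A = (√3/4)s²  →  s² = 4A/√3 = 4·49.7/√3 = 114.777
s = 10.7134
Perimeter = 3s = 32.14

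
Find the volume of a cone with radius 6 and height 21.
Volume = (1/3) * pi * r² * h
Volume = (1/3) * pi * 6² * 21
Volume = (1/3) * pi * 36 * 21
Volume = (1/3) * pi * 756
Volume = 791.68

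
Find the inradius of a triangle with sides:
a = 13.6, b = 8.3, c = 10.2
s = (a+b+c)/2 = (13.6+8.3+10.2)/2 = 16.05
Area = √(s(s-a)(s-b)(s-c)) = √(16.05·2.45·7.75·5.85) = 42.223
r = Area/s = 42.223/16.05 = 2.631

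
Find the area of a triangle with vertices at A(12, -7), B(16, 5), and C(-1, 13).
Using the coordinate formula: Area = (1/2)|x₁(y₂-y₃) + x₂(y₃-y₁) + x₃(y₁-y₂)|
Area = (1/2)|12(5-13) + 16(13-(-7)) + (-1)((-7)-5)|
Area = (1/2)|12*(-8) + 16*20 + (-1)*(-12)|
Area = (1/2)|(-96) + 320 + 12|
Area = (1/2)*236 = 118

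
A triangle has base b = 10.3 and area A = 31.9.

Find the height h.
A = ½bh  →  h = 2A/b
h = 2·31.9/10.3 = 6.194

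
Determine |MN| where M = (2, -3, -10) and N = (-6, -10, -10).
d = √[(-8)² + (-7)² + (0)²] = √113 = 10.63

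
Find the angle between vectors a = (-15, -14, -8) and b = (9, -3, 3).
a·b = -117, |a|² = 485, |b|² = 99
cos θ = -117/√48015 ≈ -0.5339
θ ≈ 122.3°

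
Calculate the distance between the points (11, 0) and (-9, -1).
Using the distance formula: d = sqrt((x₂-x₁)² + (y₂-y₁)²)
dx = (-9) - 11 = -20
dy = (-1) - 0 = -1
d = sqrt((-20)² + (-1)²) = sqrt(400 + 1) = sqrt(401) = 20.02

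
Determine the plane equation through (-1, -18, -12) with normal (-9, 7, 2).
d = n·P = (-9)(-1) + (7)(-18) + (2)(-12) = -141
Plane: -9x + 7y + 2z = -141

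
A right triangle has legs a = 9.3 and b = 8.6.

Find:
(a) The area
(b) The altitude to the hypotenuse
(a) Area = ½ab = ½·9.3·8.6 = 39.99
(b) Hypotenuse c = √(9.3² + 8.6²) = √160.45 = 12.6669
    Area = ½·c·h_c  →  h_c = 2·Area/c = 2·39.99/12.6669 = 6.314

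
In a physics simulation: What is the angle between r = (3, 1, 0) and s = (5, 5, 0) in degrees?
r·s = 20, |r|² = 10, |s|² = 50
cos θ = 20/√500 ≈ 0.8944
θ ≈ 26.57°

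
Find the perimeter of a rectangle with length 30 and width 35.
Perimeter = 2 * (length + width)
Perimeter = 2 * (30 + 35)
Perimeter = 2 * 65
Perimeter = 130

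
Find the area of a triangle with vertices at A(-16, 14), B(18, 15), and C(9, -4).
Using the coordinate formula: Area = (1/2)|x₁(y₂-y₃) + x₂(y₃-y₁) + x₃(y₁-y₂)|
Area = (1/2)|(-16)(15-(-4)) + 18((-4)-14) + 9(14-15)|
Area = (1/2)|(-16)*19 + 18*(-18) + 9*(-1)|
Area = (1/2)|(-304) + (-324) + (-9)|
Area = (1/2)*637 = 318.50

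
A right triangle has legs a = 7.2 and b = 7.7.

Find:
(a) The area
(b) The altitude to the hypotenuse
(a) Area = ½ab = ½·7.2·7.7 = 27.72
(b) Hypotenuse c = √(7.2² + 7.7²) = √111.13 = 10.5418
    Area = ½·c·h_c  →  h_c = 2·Area/c = 2·27.72/10.5418 = 5.259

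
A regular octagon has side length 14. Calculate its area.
For a regular 8-gon with side length s = 14:
Apothem a = s / (2*tan(pi/8)) = 14 / (2*tan(pi/8)) ≈ 16.8995
Perimeter P = 8 * 14 = 112
Area = (1/2) * P * a = (1/2) * 112 * 16.8995 = 946.37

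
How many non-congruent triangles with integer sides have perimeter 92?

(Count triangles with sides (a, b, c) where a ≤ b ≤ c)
With a ≤ b ≤ c and a + b + c = 92, the triangle inequality a + b > c gives c < 92/2, so c ≤ 45.
Iterate a from 1 to ⌊p/3⌋ = 30; for each a, b ranges from a to ⌊(p−a)/2⌋ with c = p − a − b, keeping only c ≥ b.
Triples: (2, 45, 45), (3, 44, 45), (4, 43, 45), …
Count = 176 triangles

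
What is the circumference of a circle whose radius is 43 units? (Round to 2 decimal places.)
Circumference = 2 * pi * r
Circumference = 2 * pi * 43
Circumference = 270.18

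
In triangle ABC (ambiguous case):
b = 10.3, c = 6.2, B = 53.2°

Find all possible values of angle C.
sin(C)/c = sin(B)/b  →  sin(C) = c·sin(B)/b = 6.2·sin(53.2°)/10.3 = 0.481994
C₁ = arcsin(0.481994) = 28.82°,  C₂ = 180° - C₁ = 151.18°
Check C₂: A = 180° - 53.2° - 151.18° = -24.38° ≤ 0, rejected
C = 28.82° (one solution)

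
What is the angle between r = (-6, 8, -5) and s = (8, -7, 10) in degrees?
r·s = -154, |r|² = 125, |s|² = 213
cos θ = -154/√26625 ≈ -0.9438
θ ≈ 160.7°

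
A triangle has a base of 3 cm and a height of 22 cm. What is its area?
Area = (1/2) * base * height
Area = (1/2) * 3 * 22
Area = 33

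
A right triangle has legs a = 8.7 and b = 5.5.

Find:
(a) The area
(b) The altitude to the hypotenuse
(a) Area = ½ab = ½·8.7·5.5 = 23.925
(b) Hypotenuse c = √(8.7² + 5.5²) = √105.94 = 10.2927
    Area = ½·c·h_c  →  h_c = 2·Area/c = 2·23.925/10.2927 = 4.649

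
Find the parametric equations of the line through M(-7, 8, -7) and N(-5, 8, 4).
Direction vector d = N - M = (2, 0, 11)
x = -7 + 2t, y = 8, z = -7 + 11t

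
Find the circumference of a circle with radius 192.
Circumference = 2 * pi * r
Circumference = 2 * pi * 192
Circumference = 1206.37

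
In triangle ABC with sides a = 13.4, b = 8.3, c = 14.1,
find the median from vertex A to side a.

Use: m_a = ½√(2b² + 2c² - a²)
m_a = ½√(2·8.3² + 2·14.1² - 13.4²)
m_a = ½√(137.78 + 397.62 - 179.56) = ½√355.84 = 9.432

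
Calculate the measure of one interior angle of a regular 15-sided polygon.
Interior angle of a regular n-gon = (n-2)*180/n
Interior angle = (15-2)*180/15
Interior angle = 13*180/15
Interior angle = 2340/15
Interior angle = 156 degrees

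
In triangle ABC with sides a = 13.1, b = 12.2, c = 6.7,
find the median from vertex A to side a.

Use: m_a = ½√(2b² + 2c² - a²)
m_a = ½√(2·12.2² + 2·6.7² - 13.1²)
m_a = ½√(297.68 + 89.78 - 171.61) = ½√215.85 = 7.346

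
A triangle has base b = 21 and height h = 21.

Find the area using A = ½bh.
A = ½·21·21 = 220.5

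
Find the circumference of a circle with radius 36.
Circumference = 2 * pi * r
Circumference = 2 * pi * 36
Circumference = 226.19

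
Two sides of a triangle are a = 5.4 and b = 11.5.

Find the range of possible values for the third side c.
By the triangle inequality: |a - b| < c < a + b
|5.4 - 11.5| < c < 5.4 + 11.5
6.1 < c < 16.9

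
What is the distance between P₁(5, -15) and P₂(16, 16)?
Using the distance formula: d = sqrt((x₂-x₁)² + (y₂-y₁)²)
dx = 16 - 5 = 11
dy = 16 - (-15) = 31
d = sqrt(11² + 31²) = sqrt(121 + 961) = sqrt(1082) = 32.89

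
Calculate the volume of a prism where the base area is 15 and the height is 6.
Volume = base area * height
Volume = 15 * 6
Volume = 90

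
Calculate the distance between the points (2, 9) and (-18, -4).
Using the distance formula: d = sqrt((x₂-x₁)² + (y₂-y₁)²)
dx = (-18) - 2 = -20
dy = (-4) - 9 = -13
d = sqrt((-20)² + (-13)²) = sqrt(400 + 169) = sqrt(569) = 23.85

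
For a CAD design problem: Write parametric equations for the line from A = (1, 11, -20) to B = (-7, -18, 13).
Direction vector d = B - A = (-8, -29, 33)
x = 1 - 8t, y = 11 - 29t, z = -20 + 33t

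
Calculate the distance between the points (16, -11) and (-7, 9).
Using the distance formula: d = sqrt((x₂-x₁)² + (y₂-y₁)²)
dx = (-7) - 16 = -23
dy = 9 - (-11) = 20
d = sqrt((-23)² + 20²) = sqrt(529 + 400) = sqrt(929) = 30.48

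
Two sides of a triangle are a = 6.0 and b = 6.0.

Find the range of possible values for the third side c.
By the triangle inequality: |a - b| < c < a + b
|6.0 - 6.0| < c < 6.0 + 6.0
0 < c < 12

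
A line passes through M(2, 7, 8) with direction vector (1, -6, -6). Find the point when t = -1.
P(-1) = (2 + 1(-1), 7 + (-6)(-1), 8 + (-6)(-1)) = (1, 13, 14)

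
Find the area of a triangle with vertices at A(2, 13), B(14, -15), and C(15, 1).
Using the coordinate formula: Area = (1/2)|x₁(y₂-y₃) + x₂(y₃-y₁) + x₃(y₁-y₂)|
Area = (1/2)|2((-15)-1) + 14(1-13) + 15(13-(-15))|
Area = (1/2)|2*(-16) + 14*(-12) + 15*28|
Area = (1/2)|(-32) + (-168) + 420|
Area = (1/2)*220 = 110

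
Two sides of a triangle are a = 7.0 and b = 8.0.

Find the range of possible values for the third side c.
By the triangle inequality: |a - b| < c < a + b
|7.0 - 8.0| < c < 7.0 + 8.0
1 < c < 15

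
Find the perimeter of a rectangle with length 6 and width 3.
Perimeter = 2 * (length + width)
Perimeter = 2 * (6 + 3)
Perimeter = 2 * 9
Perimeter = 18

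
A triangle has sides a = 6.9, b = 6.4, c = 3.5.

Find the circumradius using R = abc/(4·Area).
s = (a+b+c)/2 = 8.4
Area = √(s(s-a)(s-b)(s-c)) = √(8.4·1.5·2·4.9) = 11.1122
R = abc/(4·Area) = (6.9·6.4·3.5)/(4·11.1122) = 154.56/44.4488 = 3.477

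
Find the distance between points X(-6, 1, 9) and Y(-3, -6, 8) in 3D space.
d = √[(3)² + (-7)² + (-1)²] = √59 = 7.681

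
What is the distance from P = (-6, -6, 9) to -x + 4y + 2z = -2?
d = |(-1)(-6) + 4(-6) + 2(9) - (-2)| / √((-1)² + 4² + 2²) = 2/√21 = 0.4364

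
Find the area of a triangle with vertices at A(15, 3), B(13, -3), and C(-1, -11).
Using the coordinate formula: Area = (1/2)|x₁(y₂-y₃) + x₂(y₃-y₁) + x₃(y₁-y₂)|
Area = (1/2)|15((-3)-(-11)) + 13((-11)-3) + (-1)(3-(-3))|
Area = (1/2)|15*8 + 13*(-14) + (-1)*6|
Area = (1/2)|120 + (-182) + (-6)|
Area = (1/2)*68 = 34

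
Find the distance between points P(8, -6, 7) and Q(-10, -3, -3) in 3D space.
d = √[(-18)² + (3)² + (-10)²] = √433 = 20.81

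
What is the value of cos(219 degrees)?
cos(219 degrees) = -0.7771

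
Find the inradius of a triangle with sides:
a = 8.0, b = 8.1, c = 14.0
s = (a+b+c)/2 = (8.0+8.1+14.0)/2 = 15.05
Area = √(s(s-a)(s-b)(s-c)) = √(15.05·7.05·6.95·1.05) = 27.8259
r = Area/s = 27.8259/15.05 = 1.849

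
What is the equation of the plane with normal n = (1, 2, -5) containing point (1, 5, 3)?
d = n·P = (1)(1) + (2)(5) + (-5)(3) = -4
Plane: x + 2y - 5z = -4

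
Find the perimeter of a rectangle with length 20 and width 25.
Perimeter = 2 * (length + width)
Perimeter = 2 * (20 + 25)
Perimeter = 2 * 45
Perimeter = 90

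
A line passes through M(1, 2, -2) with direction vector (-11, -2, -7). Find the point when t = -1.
P(-1) = (1 + (-11)(-1), 2 + (-2)(-1), -2 + (-7)(-1)) = (12, 4, 5)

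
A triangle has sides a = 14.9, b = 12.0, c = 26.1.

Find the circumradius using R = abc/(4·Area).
s = (a+b+c)/2 = 26.5
Area = √(s(s-a)(s-b)(s-c)) = √(26.5·11.6·14.5·0.4) = 42.2246
R = abc/(4·Area) = (14.9·12.0·26.1)/(4·42.2246) = 4666.68/168.8984 = 27.63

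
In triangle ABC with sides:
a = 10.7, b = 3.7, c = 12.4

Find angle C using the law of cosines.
cos(C) = (a² + b² - c²)/(2ab)
cos(C) = (10.7² + 3.7² - 12.4²)/(2·10.7·3.7) = -25.58/79.18 = -0.323061
C = arccos(-0.323061) = 108.8°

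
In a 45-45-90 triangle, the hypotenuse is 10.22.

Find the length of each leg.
In a 45-45-90 triangle, hypotenuse = leg·√2  →  leg = hypotenuse/√2
leg = 10.22/√2 = 7.227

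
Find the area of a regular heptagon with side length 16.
For a regular 7-gon with side length s = 16:
Apothem a = s / (2*tan(pi/7)) = 16 / (2*tan(pi/7)) ≈ 16.6122
Perimeter P = 7 * 16 = 112
Area = (1/2) * P * a = (1/2) * 112 * 16.6122 = 930.28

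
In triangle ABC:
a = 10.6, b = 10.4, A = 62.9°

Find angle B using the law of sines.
sin(B)/b = sin(A)/a
sin(B) = b·sin(A)/a = 10.4·sin(62.9°)/10.6 = 0.873416
B = arcsin(0.873416) = 60.86°  (b ≤ a, so B ≤ A and the acute solution is unique)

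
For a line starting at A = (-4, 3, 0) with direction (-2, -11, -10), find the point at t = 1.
P(1) = (-4 + (-2)(1), 3 + (-11)(1), 0 + (-10)(1)) = (-6, -8, -10)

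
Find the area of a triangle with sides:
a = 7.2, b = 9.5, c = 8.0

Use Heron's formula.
s = (a+b+c)/2 = (7.2+9.5+8.0)/2 = 12.35
A = √(s(s-a)(s-b)(s-c)) = √(12.35·5.15·2.85·4.35)
A = √788.512 = 28.08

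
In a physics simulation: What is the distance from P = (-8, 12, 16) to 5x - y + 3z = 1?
d = |5(-8) + (-1)(12) + 3(16) - (1)| / √(5² + (-1)² + 3²) = 5/√35 = 0.8452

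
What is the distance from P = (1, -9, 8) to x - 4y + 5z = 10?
d = |1(1) + (-4)(-9) + 5(8) - (10)| / √(1² + (-4)² + 5²) = 67/√42 = 10.34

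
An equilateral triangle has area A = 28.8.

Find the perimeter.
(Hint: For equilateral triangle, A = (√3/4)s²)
A = (√3/4)s²  →  s² = 4A/√3 = 4·28.8/√3 = 66.5108
s = 8.15541
Perimeter = 3s = 24.47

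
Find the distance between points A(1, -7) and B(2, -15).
Using the distance formula: d = sqrt((x₂-x₁)² + (y₂-y₁)²)
dx = 2 - 1 = 1
dy = (-15) - (-7) = -8
d = sqrt(1² + (-8)²) = sqrt(1 + 64) = sqrt(65) = 8.06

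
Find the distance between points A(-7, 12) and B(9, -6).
Using the distance formula: d = sqrt((x₂-x₁)² + (y₂-y₁)²)
dx = 9 - (-7) = 16
dy = (-6) - 12 = -18
d = sqrt(16² + (-18)²) = sqrt(256 + 324) = sqrt(580) = 24.08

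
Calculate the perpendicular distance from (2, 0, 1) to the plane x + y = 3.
d = |1(2) + 1(0) + 0(1) - (3)| / √(1² + 1² + 0²) = 1/√2 = 0.7071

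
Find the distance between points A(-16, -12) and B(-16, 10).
Using the distance formula: d = sqrt((x₂-x₁)² + (y₂-y₁)²)
dx = (-16) - (-16) = 0
dy = 10 - (-12) = 22
d = sqrt(0² + 22²) = sqrt(0 + 484) = sqrt(484) = 22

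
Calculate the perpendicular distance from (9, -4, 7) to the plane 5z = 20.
d = |0(9) + 0(-4) + 5(7) - (20)| / √(0² + 0² + 5²) = 15/√25 = 3.0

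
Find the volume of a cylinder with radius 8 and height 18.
Volume = pi * r² * h
Volume = pi * 8² * 18
Volume = pi * 64 * 18
Volume = pi * 1152
Volume = 3619.11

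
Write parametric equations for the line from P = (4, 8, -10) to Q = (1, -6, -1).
Direction vector d = Q - P = (-3, -14, 9)
x = 4 - 3t, y = 8 - 14t, z = -10 + 9t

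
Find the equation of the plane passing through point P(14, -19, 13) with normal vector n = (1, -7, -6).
d = n·P = (1)(14) + (-7)(-19) + (-6)(13) = 69
Plane: x - 7y - 6z = 69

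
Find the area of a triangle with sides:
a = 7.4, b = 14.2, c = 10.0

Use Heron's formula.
s = (a+b+c)/2 = (7.4+14.2+10.0)/2 = 15.8
A = √(s(s-a)(s-b)(s-c)) = √(15.8·8.4·1.6·5.8)
A = √1231.64 = 35.09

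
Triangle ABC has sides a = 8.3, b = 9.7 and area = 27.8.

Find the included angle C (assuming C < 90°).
Area = ½ab·sin(C)  →  sin(C) = 2·Area/(ab)
sin(C) = 2·27.8/(8.3·9.7) = 0.690597
C = arcsin(0.690597) = 43.68°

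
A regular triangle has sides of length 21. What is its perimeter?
Perimeter = number of sides * side length
Perimeter = 3 * 21
Perimeter = 63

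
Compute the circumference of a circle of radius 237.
Circumference = 2 * pi * r
Circumference = 2 * pi * 237
Circumference = 1489.11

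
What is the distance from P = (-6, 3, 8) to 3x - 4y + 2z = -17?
d = |3(-6) + (-4)(3) + 2(8) - (-17)| / √(3² + (-4)² + 2²) = 3/√29 = 0.5571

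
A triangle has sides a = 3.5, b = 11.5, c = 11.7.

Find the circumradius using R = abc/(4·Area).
s = (a+b+c)/2 = 13.35
Area = √(s(s-a)(s-b)(s-c)) = √(13.35·9.85·1.85·1.65) = 20.0349
R = abc/(4·Area) = (3.5·11.5·11.7)/(4·20.0349) = 470.925/80.1396 = 5.876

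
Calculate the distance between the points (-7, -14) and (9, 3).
Using the distance formula: d = sqrt((x₂-x₁)² + (y₂-y₁)²)
dx = 9 - (-7) = 16
dy = 3 - (-14) = 17
d = sqrt(16² + 17²) = sqrt(256 + 289) = sqrt(545) = 23.35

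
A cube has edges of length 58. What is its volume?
Volume = s³
Volume = 58³
Volume = 195112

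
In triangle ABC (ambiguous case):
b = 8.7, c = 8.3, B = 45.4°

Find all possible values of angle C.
sin(C)/c = sin(B)/b  →  sin(C) = c·sin(B)/b = 8.3·sin(45.4°)/8.7 = 0.679289
C₁ = arcsin(0.679289) = 42.79°,  C₂ = 180° - C₁ = 137.21°
Check C₂: A = 180° - 45.4° - 137.21° = -2.61° ≤ 0, rejected
C = 42.79° (one solution)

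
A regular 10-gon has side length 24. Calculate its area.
For a regular 10-gon with side length s = 24:
Apothem a = s / (2*tan(pi/10)) = 24 / (2*tan(pi/10)) ≈ 36.9322
Perimeter P = 10 * 24 = 240
Area = (1/2) * P * a = (1/2) * 240 * 36.9322 = 4431.86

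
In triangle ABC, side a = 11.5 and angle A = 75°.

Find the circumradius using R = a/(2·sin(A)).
R = a/(2·sin(A)) = 11.5/(2·sin(75°))
R = 11.5/(2·0.965926) = 11.5/1.931852 = 5.953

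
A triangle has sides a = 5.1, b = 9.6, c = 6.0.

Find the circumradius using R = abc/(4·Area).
s = (a+b+c)/2 = 10.35
Area = √(s(s-a)(s-b)(s-c)) = √(10.35·5.25·0.75·4.35) = 13.3145
R = abc/(4·Area) = (5.1·9.6·6.0)/(4·13.3145) = 293.76/53.258 = 5.516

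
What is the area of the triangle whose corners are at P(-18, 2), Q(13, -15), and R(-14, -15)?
Using the coordinate formula: Area = (1/2)|x₁(y₂-y₃) + x₂(y₃-y₁) + x₃(y₁-y₂)|
Area = (1/2)|(-18)((-15)-(-15)) + 13((-15)-2) + (-14)(2-(-15))|
Area = (1/2)|(-18)*0 + 13*(-17) + (-14)*17|
Area = (1/2)|0 + (-221) + (-238)|
Area = (1/2)*459 = 229.50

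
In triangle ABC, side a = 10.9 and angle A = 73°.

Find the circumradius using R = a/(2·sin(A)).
R = a/(2·sin(A)) = 10.9/(2·sin(73°))
R = 10.9/(2·0.956305) = 10.9/1.912610 = 5.699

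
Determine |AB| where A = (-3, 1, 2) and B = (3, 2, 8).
d = √[(6)² + (1)² + (6)²] = √73 = 8.544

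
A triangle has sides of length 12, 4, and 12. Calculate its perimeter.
Perimeter = sum of all sides
Perimeter = 12 + 4 + 12
Perimeter = 28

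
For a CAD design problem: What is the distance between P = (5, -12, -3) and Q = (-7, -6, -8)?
d = √[(-12)² + (6)² + (-5)²] = √205 = 14.32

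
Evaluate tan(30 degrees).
tan(30 degrees) = sqrt(3)/3
Decimal approximation: 0.5774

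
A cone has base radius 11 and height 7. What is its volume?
Volume = (1/3) * pi * r² * h
Volume = (1/3) * pi * 11² * 7
Volume = (1/3) * pi * 121 * 7
Volume = (1/3) * pi * 847
Volume = 886.98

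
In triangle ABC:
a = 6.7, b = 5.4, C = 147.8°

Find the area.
Using A = ½ab·sin(C):
A = ½·6.7·5.4·sin(147.8°) = ½·36.18·0.532876 = 9.64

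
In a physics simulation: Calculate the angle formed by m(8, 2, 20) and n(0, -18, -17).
m·n = -376, |m|² = 468, |n|² = 613
cos θ = -376/√286884 ≈ -0.702
θ ≈ 134.6°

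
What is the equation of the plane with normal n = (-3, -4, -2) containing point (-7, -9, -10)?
d = n·P = (-3)(-7) + (-4)(-9) + (-2)(-10) = 77
Plane: -3x - 4y - 2z = 77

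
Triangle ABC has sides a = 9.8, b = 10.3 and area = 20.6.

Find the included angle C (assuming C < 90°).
Area = ½ab·sin(C)  →  sin(C) = 2·Area/(ab)
sin(C) = 2·20.6/(9.8·10.3) = 0.408163
C = arcsin(0.408163) = 24.09°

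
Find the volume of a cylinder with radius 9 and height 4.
Volume = pi * r² * h
Volume = pi * 9² * 4
Volume = pi * 81 * 4
Volume = pi * 324
Volume = 1017.88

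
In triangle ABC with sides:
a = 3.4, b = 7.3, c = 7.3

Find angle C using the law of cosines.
cos(C) = (a² + b² - c²)/(2ab)
cos(C) = (3.4² + 7.3² - 7.3²)/(2·3.4·7.3) = 11.56/49.64 = 0.232877
C = arccos(0.232877) = 76.53°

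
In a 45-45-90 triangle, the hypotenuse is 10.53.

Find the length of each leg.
In a 45-45-90 triangle, hypotenuse = leg·√2  →  leg = hypotenuse/√2
leg = 10.53/√2 = 7.446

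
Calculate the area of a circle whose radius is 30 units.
Area = pi * r²
Area = pi * 30²
Area = pi * 900
Area = 2827.43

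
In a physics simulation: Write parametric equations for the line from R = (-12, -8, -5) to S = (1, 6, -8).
Direction vector d = S - R = (13, 14, -3)
x = -12 + 13t, y = -8 + 14t, z = -5 - 3t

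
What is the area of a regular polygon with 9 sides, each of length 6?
For a regular 9-gon with side length s = 6:
Apothem a = s / (2*tan(pi/9)) = 6 / (2*tan(pi/9)) ≈ 8.24243
Perimeter P = 9 * 6 = 54
Area = (1/2) * P * a = (1/2) * 54 * 8.24243 = 222.55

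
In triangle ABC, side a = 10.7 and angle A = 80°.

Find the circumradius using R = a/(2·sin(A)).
R = a/(2·sin(A)) = 10.7/(2·sin(80°))
R = 10.7/(2·0.984808) = 10.7/1.969616 = 5.433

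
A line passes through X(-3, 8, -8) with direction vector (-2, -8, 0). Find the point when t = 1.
P(1) = (-3 + (-2)(1), 8 + (-8)(1), -8 + 0(1)) = (-5, 0, -8)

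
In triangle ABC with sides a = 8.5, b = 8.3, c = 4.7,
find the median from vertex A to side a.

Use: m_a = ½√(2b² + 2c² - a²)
m_a = ½√(2·8.3² + 2·4.7² - 8.5²)
m_a = ½√(137.78 + 44.18 - 72.25) = ½√109.71 = 5.237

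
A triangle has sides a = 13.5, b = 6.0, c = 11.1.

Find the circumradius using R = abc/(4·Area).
s = (a+b+c)/2 = 15.3
Area = √(s(s-a)(s-b)(s-c)) = √(15.3·1.8·9.3·4.2) = 32.7981
R = abc/(4·Area) = (13.5·6.0·11.1)/(4·32.7981) = 899.1/131.1924 = 6.853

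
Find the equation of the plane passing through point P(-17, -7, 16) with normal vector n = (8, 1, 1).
d = n·P = (8)(-17) + (1)(-7) + (1)(16) = -127
Plane: 8x + y + z = -127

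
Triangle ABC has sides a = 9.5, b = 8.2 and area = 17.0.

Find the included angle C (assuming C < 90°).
Area = ½ab·sin(C)  →  sin(C) = 2·Area/(ab)
sin(C) = 2·17.0/(9.5·8.2) = 0.436457
C = arcsin(0.436457) = 25.88°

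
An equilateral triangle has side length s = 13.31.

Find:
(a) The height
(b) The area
(a) Height h = s·√3/2 = 13.31·√3/2 = 11.53
(b) Area = (√3/4)·s² = (√3/4)·13.31² = (√3/4)·177.156 = 76.71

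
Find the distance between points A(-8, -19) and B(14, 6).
Using the distance formula: d = sqrt((x₂-x₁)² + (y₂-y₁)²)
dx = 14 - (-8) = 22
dy = 6 - (-19) = 25
d = sqrt(22² + 25²) = sqrt(484 + 625) = sqrt(1109) = 33.30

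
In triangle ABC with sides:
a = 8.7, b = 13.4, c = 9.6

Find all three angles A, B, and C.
By the law of cosines:
cos(A) = (b² + c² - a²)/(2bc) = 0.761933  →  A = 40.37°
cos(B) = (a² + c² - b²)/(2ac) = -0.070103  →  B = 94.02°
cos(C) = (a² + b² - c²)/(2ab) = 0.699477  →  C = 45.61°
Check: A + B + C = 180.0° ✓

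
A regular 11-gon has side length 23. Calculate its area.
For a regular 11-gon with side length s = 23:
Apothem a = s / (2*tan(pi/11)) = 23 / (2*tan(pi/11)) ≈ 39.1654
Perimeter P = 11 * 23 = 253
Area = (1/2) * P * a = (1/2) * 253 * 39.1654 = 4954.42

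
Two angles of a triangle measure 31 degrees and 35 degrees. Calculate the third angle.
Sum of angles in a triangle = 180 degrees
Third angle = 180 - 31 - 35
Third angle = 114 degrees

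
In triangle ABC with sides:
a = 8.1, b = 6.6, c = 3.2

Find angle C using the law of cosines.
cos(C) = (a² + b² - c²)/(2ab)
cos(C) = (8.1² + 6.6² - 3.2²)/(2·8.1·6.6) = 98.93/106.92 = 0.925271
C = arccos(0.925271) = 22.29°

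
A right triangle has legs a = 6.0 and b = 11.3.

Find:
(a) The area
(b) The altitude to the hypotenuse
(a) Area = ½ab = ½·6.0·11.3 = 33.9
(b) Hypotenuse c = √(6.0² + 11.3²) = √163.69 = 12.7941
    Area = ½·c·h_c  →  h_c = 2·Area/c = 2·33.9/12.7941 = 5.299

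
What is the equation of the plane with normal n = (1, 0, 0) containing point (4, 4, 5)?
d = n·P = (1)(4) + (0)(4) + (0)(5) = 4
Plane: x = 4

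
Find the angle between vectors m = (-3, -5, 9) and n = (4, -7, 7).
m·n = 86, |m|² = 115, |n|² = 114
cos θ = 86/√13110 ≈ 0.7511
θ ≈ 41.31°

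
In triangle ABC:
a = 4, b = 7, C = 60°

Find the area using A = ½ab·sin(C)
A = ½·4·7·sin(60°) = ½·28·0.866025 = 12.12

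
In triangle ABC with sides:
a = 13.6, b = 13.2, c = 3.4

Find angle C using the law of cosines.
cos(C) = (a² + b² - c²)/(2ab)
cos(C) = (13.6² + 13.2² - 3.4²)/(2·13.6·13.2) = 347.64/359.04 = 0.968249
C = arccos(0.968249) = 14.48°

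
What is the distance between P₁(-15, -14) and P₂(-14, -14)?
Using the distance formula: d = sqrt((x₂-x₁)² + (y₂-y₁)²)
dx = (-14) - (-15) = 1
dy = (-14) - (-14) = 0
d = sqrt(1² + 0²) = sqrt(1 + 0) = sqrt(1) = 1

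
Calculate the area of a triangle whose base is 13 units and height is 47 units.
Area = (1/2) * base * height
Area = (1/2) * 13 * 47
Area = 305.50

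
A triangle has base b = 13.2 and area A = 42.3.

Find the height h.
A = ½bh  →  h = 2A/b
h = 2·42.3/13.2 = 6.409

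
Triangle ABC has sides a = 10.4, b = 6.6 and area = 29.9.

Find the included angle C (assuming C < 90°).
Area = ½ab·sin(C)  →  sin(C) = 2·Area/(ab)
sin(C) = 2·29.9/(10.4·6.6) = 0.871212
C = arcsin(0.871212) = 60.6°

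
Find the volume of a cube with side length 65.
Volume = s³
Volume = 65³
Volume = 274625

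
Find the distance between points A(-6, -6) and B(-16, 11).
Using the distance formula: d = sqrt((x₂-x₁)² + (y₂-y₁)²)
dx = (-16) - (-6) = -10
dy = 11 - (-6) = 17
d = sqrt((-10)² + 17²) = sqrt(100 + 289) = sqrt(389) = 19.72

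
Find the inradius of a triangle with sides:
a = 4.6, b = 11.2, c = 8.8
s = (a+b+c)/2 = (4.6+11.2+8.8)/2 = 12.3
Area = √(s(s-a)(s-b)(s-c)) = √(12.3·7.7·1.1·3.5) = 19.0954
r = Area/s = 19.0954/12.3 = 1.552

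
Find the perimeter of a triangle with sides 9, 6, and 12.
Perimeter = sum of all sides
Perimeter = 9 + 6 + 12
Perimeter = 27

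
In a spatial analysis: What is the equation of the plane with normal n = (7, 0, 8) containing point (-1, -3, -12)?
d = n·P = (7)(-1) + (0)(-3) + (8)(-12) = -103
Plane: 7x + 8z = -103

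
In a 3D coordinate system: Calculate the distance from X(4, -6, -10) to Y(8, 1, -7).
d = √[(4)² + (7)² + (3)²] = √74 = 8.602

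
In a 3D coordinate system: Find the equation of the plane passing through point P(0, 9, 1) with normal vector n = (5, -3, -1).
d = n·P = (5)(0) + (-3)(9) + (-1)(1) = -28
Plane: 5x - 3y - z = -28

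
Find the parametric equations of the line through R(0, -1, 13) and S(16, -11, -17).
Direction vector d = S - R = (16, -10, -30)
x = 0 + 16t, y = -1 - 10t, z = 13 - 30t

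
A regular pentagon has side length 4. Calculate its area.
For a regular 5-gon with side length s = 4:
Apothem a = s / (2*tan(pi/5)) = 4 / (2*tan(pi/5)) ≈ 2.7528
Perimeter P = 5 * 4 = 20
Area = (1/2) * P * a = (1/2) * 20 * 2.7528 = 27.53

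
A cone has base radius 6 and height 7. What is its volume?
Volume = (1/3) * pi * r² * h
Volume = (1/3) * pi * 6² * 7
Volume = (1/3) * pi * 36 * 7
Volume = (1/3) * pi * 252
Volume = 263.89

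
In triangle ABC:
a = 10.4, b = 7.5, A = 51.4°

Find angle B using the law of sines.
sin(B)/b = sin(A)/a
sin(B) = b·sin(A)/a = 7.5·sin(51.4°)/10.4 = 0.563596
B = arcsin(0.563596) = 34.3°  (b ≤ a, so B ≤ A and the acute solution is unique)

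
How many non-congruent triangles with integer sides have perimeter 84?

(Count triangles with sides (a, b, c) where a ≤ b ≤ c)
With a ≤ b ≤ c and a + b + c = 84, the triangle inequality a + b > c gives c < 84/2, so c ≤ 41.
Iterate a from 1 to ⌊p/3⌋ = 28; for each a, b ranges from a to ⌊(p−a)/2⌋ with c = p − a − b, keeping only c ≥ b.
Triples: (2, 41, 41), (3, 40, 41), (4, 39, 41), …
Count = 147 triangles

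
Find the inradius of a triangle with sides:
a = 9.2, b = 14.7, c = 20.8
s = (a+b+c)/2 = (9.2+14.7+20.8)/2 = 22.35
Area = √(s(s-a)(s-b)(s-c)) = √(22.35·13.15·7.65·1.55) = 59.0335
r = Area/s = 59.0335/22.35 = 2.641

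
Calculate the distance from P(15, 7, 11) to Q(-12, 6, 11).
d = √[(-27)² + (-1)² + (0)²] = √730 = 27.02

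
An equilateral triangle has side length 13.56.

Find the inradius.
For an equilateral triangle, r = s/(2√3) where s is the side.
r = 13.56/(2√3) = 13.56/3.464102 = 3.914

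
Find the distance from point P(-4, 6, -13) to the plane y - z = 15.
d = |0(-4) + 1(6) + (-1)(-13) - (15)| / √(0² + 1² + (-1)²) = 4/√2 = 2.828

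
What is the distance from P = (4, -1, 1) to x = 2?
d = |1(4) + 0(-1) + 0(1) - (2)| / √(1² + 0² + 0²) = 2/√1 = 2.0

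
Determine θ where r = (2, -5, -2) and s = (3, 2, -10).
r·s = 16, |r|² = 33, |s|² = 113
cos θ = 16/√3729 ≈ 0.262
θ ≈ 74.81°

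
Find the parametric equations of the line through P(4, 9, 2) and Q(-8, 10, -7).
Direction vector d = Q - P = (-12, 1, -9)
x = 4 - 12t, y = 9 + t, z = 2 - 9t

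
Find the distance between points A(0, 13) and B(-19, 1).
Using the distance formula: d = sqrt((x₂-x₁)² + (y₂-y₁)²)
dx = (-19) - 0 = -19
dy = 1 - 13 = -12
d = sqrt((-19)² + (-12)²) = sqrt(361 + 144) = sqrt(505) = 22.47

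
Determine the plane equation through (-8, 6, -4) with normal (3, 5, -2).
d = n·P = (3)(-8) + (5)(6) + (-2)(-4) = 14
Plane: 3x + 5y - 2z = 14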